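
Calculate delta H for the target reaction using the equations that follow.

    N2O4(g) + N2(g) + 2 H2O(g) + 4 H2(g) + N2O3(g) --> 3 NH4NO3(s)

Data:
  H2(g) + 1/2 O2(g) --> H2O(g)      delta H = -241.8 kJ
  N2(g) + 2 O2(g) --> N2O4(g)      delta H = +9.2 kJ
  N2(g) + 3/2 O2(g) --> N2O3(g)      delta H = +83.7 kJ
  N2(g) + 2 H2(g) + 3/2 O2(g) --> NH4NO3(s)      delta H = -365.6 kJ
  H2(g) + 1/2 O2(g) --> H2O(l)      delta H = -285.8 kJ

delta H = -706.1 kJ

equation 1 reversed and × 2: (-2)·(-241.8) = +483.6 kJ
equation 2 reversed: -9.2 kJ
equation 3 reversed: -83.7 kJ
equation 4 × 3: (3)·(-365.6) = -1096.8 kJ
equation 5: not needed.
delta H = (+483.6) + (-9.2) + (-83.7) + (-1096.8) = -706.1 kJ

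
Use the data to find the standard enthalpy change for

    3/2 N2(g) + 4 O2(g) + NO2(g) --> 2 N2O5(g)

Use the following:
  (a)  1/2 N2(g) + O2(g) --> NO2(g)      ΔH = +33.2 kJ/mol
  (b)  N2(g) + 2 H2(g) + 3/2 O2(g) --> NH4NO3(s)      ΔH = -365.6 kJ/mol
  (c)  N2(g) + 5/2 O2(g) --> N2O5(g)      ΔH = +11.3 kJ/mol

(a) reversed: -33.2 kJ/mol
(b): not needed.
(c) × 2: (2)·(+11.3) = +22.6 kJ/mol
Combining the equations, ΔH = (-33.2) + (+22.6) = -10.6 kJ/mol

ΔH = -10.6 kJ/mol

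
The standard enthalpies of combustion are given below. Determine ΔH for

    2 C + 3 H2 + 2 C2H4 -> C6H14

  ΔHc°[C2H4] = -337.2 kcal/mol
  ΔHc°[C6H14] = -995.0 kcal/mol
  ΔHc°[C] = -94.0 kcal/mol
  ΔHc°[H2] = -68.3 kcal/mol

With combustion enthalpies, reactants minus products:
= [2·(-94.0) + 3·(-68.3) + 2·(-337.2)] − [1·(-995.0)]
= -72.3 kcal/mol

ΔH = -72.3 kcal/mol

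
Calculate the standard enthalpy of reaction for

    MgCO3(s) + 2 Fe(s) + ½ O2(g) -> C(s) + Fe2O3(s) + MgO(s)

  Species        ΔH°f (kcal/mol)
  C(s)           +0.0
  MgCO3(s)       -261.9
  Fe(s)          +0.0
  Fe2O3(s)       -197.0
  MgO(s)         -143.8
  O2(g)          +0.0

Products: 1·(+0.0) + 1·(-197.0) + 1·(-143.8) = -340.8
Reactants: 1·(-261.9) + 2·(+0.0) + 1/2·(+0.0) = -261.9
ΔH_rxn = (-340.8) − (-261.9) = -78.9 kcal/mol

ΔH_rxn = -78.9 kcal/mol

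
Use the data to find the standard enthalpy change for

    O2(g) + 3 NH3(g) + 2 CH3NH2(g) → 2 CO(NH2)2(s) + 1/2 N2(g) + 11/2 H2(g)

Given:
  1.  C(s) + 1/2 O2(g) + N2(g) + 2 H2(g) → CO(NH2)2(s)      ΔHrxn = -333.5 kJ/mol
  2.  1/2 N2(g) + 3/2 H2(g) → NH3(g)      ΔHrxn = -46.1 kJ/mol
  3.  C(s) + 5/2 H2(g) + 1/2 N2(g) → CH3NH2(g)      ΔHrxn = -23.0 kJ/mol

ΔHrxn = -482.7 kJ/mol

eq. 1 × 2: (2)·(-333.5) = -667.0 kJ/mol
eq. 2 reversed and × 3: (-3)·(-46.1) = +138.3 kJ/mol
eq. 3 reversed and × 2: (-2)·(-23.0) = +46.0 kJ/mol
ΔHrxn = (-667.0) + (+138.3) + (+46.0) = -482.7 kJ/mol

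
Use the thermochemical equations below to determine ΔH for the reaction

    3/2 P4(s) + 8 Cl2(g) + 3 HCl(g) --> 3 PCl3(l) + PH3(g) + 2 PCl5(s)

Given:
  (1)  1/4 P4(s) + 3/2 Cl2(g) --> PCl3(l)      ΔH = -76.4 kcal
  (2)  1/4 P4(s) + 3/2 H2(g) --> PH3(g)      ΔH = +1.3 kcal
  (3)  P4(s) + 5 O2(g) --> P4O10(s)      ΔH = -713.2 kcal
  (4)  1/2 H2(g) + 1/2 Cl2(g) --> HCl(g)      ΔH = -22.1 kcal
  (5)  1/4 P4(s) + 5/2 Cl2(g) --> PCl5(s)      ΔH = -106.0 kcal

ΔH = -373.6 kcal

(1) × 3: (3)·(-76.4) = -229.2 kcal
(2) as written: +1.3 kcal
(3): not needed.
(4) reversed and × 3: (-3)·(-22.1) = +66.3 kcal
(5) × 2: (2)·(-106.0) = -212.0 kcal
By Hess's law, ΔH = (3)·(-76.4) + (1)·(+1.3) + (-3)·(-22.1) + (2)·(-106.0) = -373.6 kcal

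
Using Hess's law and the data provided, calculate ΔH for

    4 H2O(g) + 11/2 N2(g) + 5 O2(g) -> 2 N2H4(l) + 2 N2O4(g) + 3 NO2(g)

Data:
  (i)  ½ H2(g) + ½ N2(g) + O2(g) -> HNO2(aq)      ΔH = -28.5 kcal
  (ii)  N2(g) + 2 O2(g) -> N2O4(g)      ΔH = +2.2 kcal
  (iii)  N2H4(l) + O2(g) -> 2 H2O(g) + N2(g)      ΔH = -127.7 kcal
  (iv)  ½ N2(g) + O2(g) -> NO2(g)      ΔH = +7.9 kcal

ΔH = 283.5 kcal

(i): not needed (H2(g) appears nowhere else).
(ii) × 2 (×2 to match 2 N2O4(g) in the target): (2)·(+2.2) = +4.4 kcal
(iii) reversed and × 2 (reverse to put N2H4(l) on the product side; ×2 to match 2 N2H4(l) in the target): (-2)·(-127.7) = +255.4 kcal
(iv) × 3 (×3 to match 3 NO2(g) in the target): (3)·(+7.9) = +23.7 kcal
ΔH = (+4.4) + (+255.4) + (+23.7) = 283.5 kcal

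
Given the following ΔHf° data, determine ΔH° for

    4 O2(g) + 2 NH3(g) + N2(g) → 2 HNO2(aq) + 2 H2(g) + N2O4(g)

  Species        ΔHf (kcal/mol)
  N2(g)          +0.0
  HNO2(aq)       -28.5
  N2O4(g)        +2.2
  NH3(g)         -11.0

ΔH°rxn = Σ nΔHf°(products) − Σ nΔHf°(reactants).
Products: 2·(-28.5) + 2·(+0.0) + 1·(+2.2) = -54.8
Reactants: 4·(+0.0) + 2·(-11.0) + 1·(+0.0) = -22.0
ΔH° = (-54.8) − (-22.0) = -32.8 kcal/mol

ΔH° = -32.8 kcal/mol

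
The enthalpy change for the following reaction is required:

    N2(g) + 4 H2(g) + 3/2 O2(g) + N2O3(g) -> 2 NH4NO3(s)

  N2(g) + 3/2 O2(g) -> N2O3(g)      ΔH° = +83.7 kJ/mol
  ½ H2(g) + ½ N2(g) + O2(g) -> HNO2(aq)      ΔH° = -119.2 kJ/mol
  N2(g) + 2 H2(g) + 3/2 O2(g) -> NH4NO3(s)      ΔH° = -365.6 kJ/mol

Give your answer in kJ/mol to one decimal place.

equation 1 reversed: -83.7 kJ/mol
equation 2: not needed.
equation 3 × 2: (2)·(-365.6) = -731.2 kJ/mol
Since enthalpy is a state function, ΔH° = (-1)·(+83.7) + (2)·(-365.6) = -814.9 kJ/mol

ΔH° = -814.9 kJ/mol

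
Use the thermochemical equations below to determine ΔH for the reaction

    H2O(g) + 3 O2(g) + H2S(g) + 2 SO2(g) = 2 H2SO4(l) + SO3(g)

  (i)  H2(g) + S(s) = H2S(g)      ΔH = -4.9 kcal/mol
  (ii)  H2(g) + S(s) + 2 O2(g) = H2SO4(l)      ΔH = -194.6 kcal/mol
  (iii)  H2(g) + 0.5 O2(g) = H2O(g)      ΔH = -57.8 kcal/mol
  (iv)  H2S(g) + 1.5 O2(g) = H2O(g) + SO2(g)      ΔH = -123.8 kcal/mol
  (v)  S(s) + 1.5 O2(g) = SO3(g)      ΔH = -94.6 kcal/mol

ΔH = -279.3 kcal/mol

(i) reversed and × 3: (-3)·(-4.9) = +14.7 kcal/mol
(ii) × 2 (×2 to match 2 H2SO4(l) in the target): (2)·(-194.6) = -389.2 kcal/mol
(iii) as written: -57.8 kcal/mol
(iv) reversed and × 2 (SO2(g) must end up as a reactant; ×2 to match 2 SO2(g) in the target): (-2)·(-123.8) = +247.6 kcal/mol
(v) as written (SO3(g) already on the product side): -94.6 kcal/mol
ΔH = (+14.7) + (-389.2) + (-57.8) + (+247.6) + (-94.6) = -279.3 kcal/mol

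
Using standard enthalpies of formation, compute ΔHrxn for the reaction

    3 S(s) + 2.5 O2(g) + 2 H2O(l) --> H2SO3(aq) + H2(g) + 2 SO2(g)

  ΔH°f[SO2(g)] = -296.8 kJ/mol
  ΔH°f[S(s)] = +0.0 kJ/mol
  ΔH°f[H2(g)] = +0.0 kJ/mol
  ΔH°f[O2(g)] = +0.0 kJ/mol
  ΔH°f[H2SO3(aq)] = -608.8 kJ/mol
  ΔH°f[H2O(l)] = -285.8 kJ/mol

ΔHrxn = -630.8 kJ/mol

Products: 1·(-608.8) + 1·(+0.0) + 2·(-296.8) = -1202.4
Reactants: 3·(+0.0) + 5/2·(+0.0) + 2·(-285.8) = -571.6
ΔHrxn = (-1202.4) − (-571.6) = -630.8 kJ/mol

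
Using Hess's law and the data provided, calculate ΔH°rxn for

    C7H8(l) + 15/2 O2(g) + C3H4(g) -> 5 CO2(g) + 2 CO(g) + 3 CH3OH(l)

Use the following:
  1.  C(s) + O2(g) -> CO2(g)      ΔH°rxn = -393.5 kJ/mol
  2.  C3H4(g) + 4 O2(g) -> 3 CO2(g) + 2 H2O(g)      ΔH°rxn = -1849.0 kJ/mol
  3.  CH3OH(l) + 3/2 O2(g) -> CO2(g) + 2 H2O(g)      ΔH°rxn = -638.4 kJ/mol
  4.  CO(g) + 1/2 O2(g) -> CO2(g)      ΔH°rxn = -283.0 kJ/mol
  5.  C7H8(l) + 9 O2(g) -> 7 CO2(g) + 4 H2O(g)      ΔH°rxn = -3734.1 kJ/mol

eq. 1: not needed.
eq. 2 as written: -1849.0 kJ/mol
eq. 3 reversed and × 3: (-3)·(-638.4) = +1915.2 kJ/mol
eq. 4 reversed and × 2: (-2)·(-283.0) = +566.0 kJ/mol
eq. 5 as written: -3734.1 kJ/mol
ΔH°rxn = (1)·(-1849.0) + (-3)·(-638.4) + (-2)·(-283.0) + (1)·(-3734.1) = -3101.9 kJ/mol

ΔH°rxn = -3101.9 kJ/mol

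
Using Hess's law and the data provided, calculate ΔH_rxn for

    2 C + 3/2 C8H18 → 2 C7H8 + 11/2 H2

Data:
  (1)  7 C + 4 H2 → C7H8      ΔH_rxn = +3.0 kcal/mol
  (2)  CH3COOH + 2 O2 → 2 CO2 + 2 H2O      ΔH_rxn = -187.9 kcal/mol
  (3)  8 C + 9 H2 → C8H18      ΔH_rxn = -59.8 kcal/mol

ΔH_rxn = 95.7 kcal/mol

(1) × 2: (2)·(+3.0) = +6.0 kcal/mol
(2): not needed.
(3) reversed and × 3/2: (-3/2)·(-59.8) = +89.7 kcal/mol
Combining the equations, ΔH_rxn = (2)·(+3.0) + (-3/2)·(-59.8) = 95.7 kcal/mol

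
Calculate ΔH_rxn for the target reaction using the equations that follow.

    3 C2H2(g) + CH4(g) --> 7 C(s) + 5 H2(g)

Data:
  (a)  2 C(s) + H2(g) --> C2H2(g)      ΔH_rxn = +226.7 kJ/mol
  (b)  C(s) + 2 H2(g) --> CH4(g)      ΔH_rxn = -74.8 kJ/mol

ΔH_rxn = -605.3 kJ/mol

(a) reversed and × 3 (reverse to put C2H2(g) on the reactant side; scale by 3 for the 3 C2H2(g)): (-3)·(+226.7) = -680.1 kJ/mol
(b) reversed (CH4(g) must end up as a reactant): +74.8 kJ/mol
ΔH_rxn = (-3)·(+226.7) + (-1)·(-74.8) = -605.3 kJ/mol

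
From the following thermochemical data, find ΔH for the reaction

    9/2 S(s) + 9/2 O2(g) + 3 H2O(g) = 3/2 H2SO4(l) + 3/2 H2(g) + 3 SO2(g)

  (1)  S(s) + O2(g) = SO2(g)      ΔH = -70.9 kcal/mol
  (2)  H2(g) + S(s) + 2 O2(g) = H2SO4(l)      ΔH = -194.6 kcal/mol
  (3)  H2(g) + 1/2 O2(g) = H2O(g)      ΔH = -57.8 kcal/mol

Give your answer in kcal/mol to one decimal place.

(1) × 3 (×3 to match 3 SO2(g) in the target): (3)·(-70.9) = -212.7 kcal/mol
(2) × 3/2 (×3/2 to match 3/2 H2SO4(l) in the target): (3/2)·(-194.6) = -291.9 kcal/mol
(3) reversed and × 3 (reverse to put H2O(g) on the reactant side; ×3 to match 3 H2O(g) in the target): (-3)·(-57.8) = +173.4 kcal/mol
ΔH = (-212.7) + (-291.9) + (+173.4) = -331.2 kcal/mol

ΔH = -331.2 kcal/mol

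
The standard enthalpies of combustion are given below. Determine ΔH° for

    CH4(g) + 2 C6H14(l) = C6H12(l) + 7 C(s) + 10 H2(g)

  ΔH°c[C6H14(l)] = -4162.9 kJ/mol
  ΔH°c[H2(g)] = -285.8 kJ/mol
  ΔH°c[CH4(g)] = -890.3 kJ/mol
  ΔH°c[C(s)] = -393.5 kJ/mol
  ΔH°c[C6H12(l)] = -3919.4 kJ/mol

With combustion enthalpies, reactants minus products:
= [1·(-890.3) + 2·(-4162.9)] − [1·(-3919.4) + 7·(-393.5) + 10·(-285.8)]
= 315.8 kJ/mol

ΔH° = 315.8 kJ/mol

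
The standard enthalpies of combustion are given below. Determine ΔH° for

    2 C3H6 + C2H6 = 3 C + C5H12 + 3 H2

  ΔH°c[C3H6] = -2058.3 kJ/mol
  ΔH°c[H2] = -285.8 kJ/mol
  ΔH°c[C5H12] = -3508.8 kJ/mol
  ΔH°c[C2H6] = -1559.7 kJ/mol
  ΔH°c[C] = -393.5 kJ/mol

Using ΔH = Σ nΔHc°(reactants) − Σ nΔHc°(products):
= [2·(-2058.3) + 1·(-1559.7)] − [3·(-393.5) + 1·(-3508.8) + 3·(-285.8)]
= -129.6 kJ/mol

ΔH° = -129.6 kJ/mol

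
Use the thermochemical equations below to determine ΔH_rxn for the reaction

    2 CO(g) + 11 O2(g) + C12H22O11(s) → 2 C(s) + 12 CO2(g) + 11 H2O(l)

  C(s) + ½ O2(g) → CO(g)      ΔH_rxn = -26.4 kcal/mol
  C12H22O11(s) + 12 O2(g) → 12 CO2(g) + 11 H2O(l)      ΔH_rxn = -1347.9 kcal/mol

equation 1 reversed and × 2 (CO(g) must end up as a reactant; ×2 to match 2 CO(g) in the target): (-2)·(-26.4) = +52.8 kcal/mol
equation 2 as written (C12H22O11(s) already on the reactant side): -1347.9 kcal/mol
Summing the manipulated equations, ΔH_rxn = (+52.8) + (-1347.9) = -1295.1 kcal/mol

ΔH_rxn = -1295.1 kcal/mol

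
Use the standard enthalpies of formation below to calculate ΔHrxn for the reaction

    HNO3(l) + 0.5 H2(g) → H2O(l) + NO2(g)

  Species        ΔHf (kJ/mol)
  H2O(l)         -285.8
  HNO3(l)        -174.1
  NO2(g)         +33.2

Products: 1·(-285.8) + 1·(+33.2) = -252.6
Reactants: 1·(-174.1) + 1/2·(+0.0) = -174.1
ΔHrxn = (-252.6) − (-174.1) = -78.5 kJ/mol

ΔHrxn = -78.5 kJ/mol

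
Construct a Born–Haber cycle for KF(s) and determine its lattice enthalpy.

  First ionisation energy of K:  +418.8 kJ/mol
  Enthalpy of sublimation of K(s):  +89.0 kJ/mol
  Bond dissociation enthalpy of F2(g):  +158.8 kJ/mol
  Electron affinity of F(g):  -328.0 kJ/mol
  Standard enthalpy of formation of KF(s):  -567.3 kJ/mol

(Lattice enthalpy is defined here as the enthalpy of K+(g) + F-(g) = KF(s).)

ΔHf° = 1·ΔHsub + 1·(ΣIE) + 1/2·D(F2) + 1·EA + U
-567.3 = 1·(+89.0) + 1·(+418.8) + 1/2·(+158.8) + 1·(-328.0) + U
U = -567.3 − (+259.2) = -826.5 kJ/mol

U = -826.5 kJ/mol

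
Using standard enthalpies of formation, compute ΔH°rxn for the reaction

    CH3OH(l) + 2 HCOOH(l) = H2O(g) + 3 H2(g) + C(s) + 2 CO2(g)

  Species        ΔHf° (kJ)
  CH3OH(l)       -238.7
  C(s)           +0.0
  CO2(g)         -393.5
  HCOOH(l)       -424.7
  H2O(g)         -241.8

Products: 1·(-241.8) + 3·(+0.0) + 1·(+0.0) + 2·(-393.5) = -1028.8
Reactants: 1·(-238.7) + 2·(-424.7) = -1088.1
ΔH°rxn = (-1028.8) − (-1088.1) = 59.3 kJ

ΔH°rxn = 59.3 kJ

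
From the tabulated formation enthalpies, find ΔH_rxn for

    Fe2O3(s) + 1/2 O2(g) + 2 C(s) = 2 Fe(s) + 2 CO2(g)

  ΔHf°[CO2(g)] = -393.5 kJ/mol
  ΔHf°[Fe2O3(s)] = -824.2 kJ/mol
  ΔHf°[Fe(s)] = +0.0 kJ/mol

ΔH°rxn = Σ nΔHf°(products) − Σ nΔHf°(reactants).
Products: 2·(+0.0) + 2·(-393.5) = -787.0
Reactants: 1·(-824.2) + 1/2·(+0.0) + 2·(+0.0) = -824.2
ΔH_rxn = (-787.0) − (-824.2) = 37.2 kJ/mol

ΔH_rxn = 37.2 kJ/mol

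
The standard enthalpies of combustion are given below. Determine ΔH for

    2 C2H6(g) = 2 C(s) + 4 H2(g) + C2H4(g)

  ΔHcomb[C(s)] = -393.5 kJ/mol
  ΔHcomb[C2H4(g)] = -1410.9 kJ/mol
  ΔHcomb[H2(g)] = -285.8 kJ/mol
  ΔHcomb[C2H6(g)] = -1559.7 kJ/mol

Using ΔH = Σ nΔHc°(reactants) − Σ nΔHc°(products):
= [2·(-1559.7)] − [2·(-393.5) + 4·(-285.8) + 1·(-1410.9)]
= 221.7 kJ/mol

ΔH = 221.7 kJ/mol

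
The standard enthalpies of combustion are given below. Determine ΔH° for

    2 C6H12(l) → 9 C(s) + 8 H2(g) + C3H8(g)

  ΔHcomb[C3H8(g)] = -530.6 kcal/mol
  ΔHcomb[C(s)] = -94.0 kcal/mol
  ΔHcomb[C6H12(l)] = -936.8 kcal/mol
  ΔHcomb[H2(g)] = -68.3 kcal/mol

Using ΔH = Σ nΔHc°(reactants) − Σ nΔHc°(products):
= [2·(-936.8)] − [9·(-94.0) + 8·(-68.3) + 1·(-530.6)]
= 49.4 kcal/mol

ΔH° = 49.4 kcal/mol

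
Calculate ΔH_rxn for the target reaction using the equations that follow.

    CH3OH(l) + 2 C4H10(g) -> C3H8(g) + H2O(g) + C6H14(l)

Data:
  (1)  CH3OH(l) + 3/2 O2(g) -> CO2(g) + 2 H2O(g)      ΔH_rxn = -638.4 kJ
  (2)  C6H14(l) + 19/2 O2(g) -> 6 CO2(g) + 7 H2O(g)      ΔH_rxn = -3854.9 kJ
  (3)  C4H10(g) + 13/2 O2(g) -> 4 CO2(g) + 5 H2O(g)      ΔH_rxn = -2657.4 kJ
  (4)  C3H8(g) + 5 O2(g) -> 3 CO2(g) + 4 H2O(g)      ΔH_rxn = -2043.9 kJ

(1) as written (CH3OH(l) already on the reactant side): -638.4 kJ
(2) reversed (reverse to put C6H14(l) on the product side): +3854.9 kJ
(3) × 2 (scale by 2 for the 2 C4H10(g)): (2)·(-2657.4) = -5314.8 kJ
(4) reversed (C3H8(g) must end up as a product): +2043.9 kJ
ΔH_rxn = (1)·(-638.4) + (-1)·(-3854.9) + (2)·(-2657.4) + (-1)·(-2043.9) = -54.4 kJ

ΔH_rxn = -54.4 kJ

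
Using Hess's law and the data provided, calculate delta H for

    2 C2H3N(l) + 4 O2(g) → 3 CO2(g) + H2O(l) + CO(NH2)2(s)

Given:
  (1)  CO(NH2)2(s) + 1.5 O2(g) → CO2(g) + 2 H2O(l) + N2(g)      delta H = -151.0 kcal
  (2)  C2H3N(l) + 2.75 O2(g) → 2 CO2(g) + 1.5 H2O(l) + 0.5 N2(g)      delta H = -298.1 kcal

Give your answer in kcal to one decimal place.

delta H = -445.2 kcal

(1) reversed: +151.0 kcal
(2) × 2: (2)·(-298.1) = -596.2 kcal
Since enthalpy is a state function, delta H = (+151.0) + (-596.2) = -445.2 kcal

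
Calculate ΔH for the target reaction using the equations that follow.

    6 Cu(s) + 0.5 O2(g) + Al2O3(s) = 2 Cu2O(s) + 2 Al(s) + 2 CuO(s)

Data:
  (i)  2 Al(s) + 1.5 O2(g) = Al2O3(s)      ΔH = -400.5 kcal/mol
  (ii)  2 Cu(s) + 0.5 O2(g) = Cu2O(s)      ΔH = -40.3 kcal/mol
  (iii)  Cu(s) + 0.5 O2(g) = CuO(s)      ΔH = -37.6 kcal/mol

(i) reversed (reverse to put Al2O3(s) on the reactant side): +400.5 kcal/mol
(ii) × 2 (×2 to match 2 Cu2O(s) in the target): (2)·(-40.3) = -80.6 kcal/mol
(iii) × 2 (×2 to match 2 CuO(s) in the target): (2)·(-37.6) = -75.2 kcal/mol
Since enthalpy is a state function, ΔH = (-1)·(-400.5) + (2)·(-40.3) + (2)·(-37.6) = 244.7 kcal/mol

ΔH = 244.7 kcal/mol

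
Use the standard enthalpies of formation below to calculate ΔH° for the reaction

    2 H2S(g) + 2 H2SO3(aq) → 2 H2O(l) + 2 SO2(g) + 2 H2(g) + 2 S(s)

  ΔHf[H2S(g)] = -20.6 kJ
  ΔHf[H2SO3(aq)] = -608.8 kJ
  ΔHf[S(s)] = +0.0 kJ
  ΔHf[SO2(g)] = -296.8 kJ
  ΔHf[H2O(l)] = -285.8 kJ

Products: 2·(-285.8) + 2·(-296.8) + 2·(+0.0) + 2·(+0.0) = -1165.2
Reactants: 2·(-20.6) + 2·(-608.8) = -1258.8
ΔH° = (-1165.2) − (-1258.8) = 93.6 kJ

ΔH° = 93.6 kJ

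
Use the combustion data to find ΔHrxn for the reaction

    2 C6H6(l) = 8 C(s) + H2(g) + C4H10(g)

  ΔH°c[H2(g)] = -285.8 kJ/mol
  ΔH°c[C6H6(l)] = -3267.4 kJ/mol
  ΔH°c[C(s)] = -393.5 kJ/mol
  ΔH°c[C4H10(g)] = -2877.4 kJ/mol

With combustion enthalpies, reactants minus products:
= [2·(-3267.4)] − [8·(-393.5) + 1·(-285.8) + 1·(-2877.4)]
= -223.6 kJ/mol

ΔHrxn = -223.6 kJ/mol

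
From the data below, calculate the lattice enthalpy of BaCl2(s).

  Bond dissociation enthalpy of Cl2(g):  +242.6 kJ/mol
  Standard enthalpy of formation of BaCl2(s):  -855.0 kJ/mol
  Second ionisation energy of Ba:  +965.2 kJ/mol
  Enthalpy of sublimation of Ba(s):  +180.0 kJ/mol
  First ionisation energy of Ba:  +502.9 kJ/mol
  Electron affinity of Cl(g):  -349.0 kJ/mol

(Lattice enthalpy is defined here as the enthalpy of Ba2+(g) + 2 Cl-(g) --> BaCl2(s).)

ΔHf° = 1·ΔHsub + 1·(ΣIE) + 1·D(Cl2) + 2·EA + U
-855.0 = 1·(+180.0) + 1·(+1468.1) + 1·(+242.6) + 2·(-349.0) + U
U = -855.0 − (+1192.7) = -2047.7 kJ/mol

U = -2047.7 kJ/mol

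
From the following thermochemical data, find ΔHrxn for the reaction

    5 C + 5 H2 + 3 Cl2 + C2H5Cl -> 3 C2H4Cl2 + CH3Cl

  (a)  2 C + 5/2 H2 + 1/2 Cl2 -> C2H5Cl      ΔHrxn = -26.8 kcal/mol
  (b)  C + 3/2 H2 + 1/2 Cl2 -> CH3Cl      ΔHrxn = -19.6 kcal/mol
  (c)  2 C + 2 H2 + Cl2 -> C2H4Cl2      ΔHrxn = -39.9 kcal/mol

ΔHrxn = -112.5 kcal/mol

(a) reversed (reverse to put C2H5Cl on the reactant side): +26.8 kcal/mol
(b) as written (CH3Cl already on the product side): -19.6 kcal/mol
(c) × 3 (×3 to match 3 C2H4Cl2 in the target): (3)·(-39.9) = -119.7 kcal/mol
ΔHrxn = (-1)·(-26.8) + (1)·(-19.6) + (3)·(-39.9) = -112.5 kcal/mol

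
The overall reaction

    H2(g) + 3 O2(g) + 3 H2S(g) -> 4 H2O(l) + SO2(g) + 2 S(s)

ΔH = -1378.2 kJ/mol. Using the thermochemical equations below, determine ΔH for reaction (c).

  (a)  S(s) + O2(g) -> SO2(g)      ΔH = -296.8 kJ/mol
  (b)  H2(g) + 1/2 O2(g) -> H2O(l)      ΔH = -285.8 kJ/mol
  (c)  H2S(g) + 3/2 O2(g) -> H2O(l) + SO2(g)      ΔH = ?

ΔH = -562.0 kJ/mol

(a) reversed and × 2 (S(s) must end up as a product; scale by 2 for the 2 S(s)): (-2)·(-296.8) = +593.6 kJ/mol
(b) as written (H2(g) already on the reactant side): -285.8 kJ/mol
(c) × 3 (×3 to match 3 H2S(g) in the target): contributes 3·x
-1378.2 = (+593.6) + (-285.8) + 3·x
x = (-1378.2 − (+307.8)) / (3) = -562.0 kJ/mol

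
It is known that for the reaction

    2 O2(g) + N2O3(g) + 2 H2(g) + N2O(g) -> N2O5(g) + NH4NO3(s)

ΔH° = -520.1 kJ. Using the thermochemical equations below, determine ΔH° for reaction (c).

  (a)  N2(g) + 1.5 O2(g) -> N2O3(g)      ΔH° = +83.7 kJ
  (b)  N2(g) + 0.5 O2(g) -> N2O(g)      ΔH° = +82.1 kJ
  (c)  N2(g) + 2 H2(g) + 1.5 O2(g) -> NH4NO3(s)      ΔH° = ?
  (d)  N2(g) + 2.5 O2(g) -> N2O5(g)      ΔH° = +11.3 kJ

(a) reversed (reverse to put N2O3(g) on the reactant side): -83.7 kJ
(b) reversed (reverse to put N2O(g) on the reactant side): -82.1 kJ
(c) as written (NH4NO3(s) already on the product side): contributes x
(d) as written (N2O5(g) already on the product side): +11.3 kJ
-520.1 = (-83.7) + (-82.1) + (+11.3) + x
x = (-520.1 − (-154.5)) / (1) = -365.6 kJ

ΔH° = -365.6 kJ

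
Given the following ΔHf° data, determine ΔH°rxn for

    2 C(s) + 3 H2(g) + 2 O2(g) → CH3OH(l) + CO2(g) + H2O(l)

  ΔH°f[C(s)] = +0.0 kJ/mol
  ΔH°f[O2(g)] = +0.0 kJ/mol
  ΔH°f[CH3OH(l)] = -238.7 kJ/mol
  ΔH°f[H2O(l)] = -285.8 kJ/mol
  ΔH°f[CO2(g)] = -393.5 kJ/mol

ΔH°rxn = -918.0 kJ/mol

Products: 1·(-238.7) + 1·(-393.5) + 1·(-285.8) = -918.0
Reactants: 2·(+0.0) + 3·(+0.0) + 2·(+0.0) = +0.0
ΔH°rxn = (-918.0) − (+0.0) = -918.0 kJ/mol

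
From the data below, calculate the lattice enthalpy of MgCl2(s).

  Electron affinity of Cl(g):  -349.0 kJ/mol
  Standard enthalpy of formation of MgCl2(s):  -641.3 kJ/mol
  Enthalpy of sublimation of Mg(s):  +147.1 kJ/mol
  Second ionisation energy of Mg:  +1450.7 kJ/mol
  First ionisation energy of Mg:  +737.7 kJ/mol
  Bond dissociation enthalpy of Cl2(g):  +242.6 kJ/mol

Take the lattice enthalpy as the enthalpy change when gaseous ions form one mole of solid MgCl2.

U = -2521.4 kJ/mol

ΔHf° = 1·ΔHsub + 1·(ΣIE) + 1·D(Cl2) + 2·EA + U
-641.3 = 1·(+147.1) + 1·(+2188.4) + 1·(+242.6) + 2·(-349.0) + U
U = -641.3 − (+1880.1) = -2521.4 kJ/mol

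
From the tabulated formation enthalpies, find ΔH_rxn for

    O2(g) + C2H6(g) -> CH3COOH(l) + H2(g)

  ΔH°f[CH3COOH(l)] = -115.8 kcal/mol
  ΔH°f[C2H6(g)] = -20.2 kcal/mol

ΔH°rxn = Σ nΔHf°(products) − Σ nΔHf°(reactants).
Products: 1·(-115.8) + 1·(+0.0) = -115.8
Reactants: 1·(+0.0) + 1·(-20.2) = -20.2
ΔH_rxn = (-115.8) − (-20.2) = -95.6 kcal/mol

ΔH_rxn = -95.6 kcal/mol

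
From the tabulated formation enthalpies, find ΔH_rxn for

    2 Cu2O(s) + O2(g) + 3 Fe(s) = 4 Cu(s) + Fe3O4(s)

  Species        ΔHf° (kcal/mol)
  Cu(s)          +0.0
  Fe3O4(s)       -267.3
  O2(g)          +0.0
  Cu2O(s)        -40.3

ΔH_rxn = -186.7 kcal/mol

Products: 4·(+0.0) + 1·(-267.3) = -267.3
Reactants: 2·(-40.3) + 1·(+0.0) + 3·(+0.0) = -80.6
ΔH_rxn = (-267.3) − (-80.6) = -186.7 kcal/mol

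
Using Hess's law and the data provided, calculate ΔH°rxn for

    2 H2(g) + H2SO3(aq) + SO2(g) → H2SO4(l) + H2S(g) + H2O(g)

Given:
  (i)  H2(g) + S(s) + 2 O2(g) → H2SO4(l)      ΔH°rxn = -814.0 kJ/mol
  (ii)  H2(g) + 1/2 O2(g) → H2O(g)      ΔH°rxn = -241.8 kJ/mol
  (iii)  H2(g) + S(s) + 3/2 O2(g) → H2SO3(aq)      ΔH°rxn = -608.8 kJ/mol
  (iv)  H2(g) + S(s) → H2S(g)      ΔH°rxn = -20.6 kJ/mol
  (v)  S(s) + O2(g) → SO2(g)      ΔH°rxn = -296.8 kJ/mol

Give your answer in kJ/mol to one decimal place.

ΔH°rxn = -170.8 kJ/mol

(i) as written: -814.0 kJ/mol
(ii) as written: -241.8 kJ/mol
(iii) reversed: +608.8 kJ/mol
(iv) as written: -20.6 kJ/mol
(v) reversed: +296.8 kJ/mol
Combining the equations, ΔH°rxn = (1)·(-814.0) + (1)·(-241.8) + (-1)·(-608.8) + (1)·(-20.6) + (-1)·(-296.8) = -170.8 kJ/mol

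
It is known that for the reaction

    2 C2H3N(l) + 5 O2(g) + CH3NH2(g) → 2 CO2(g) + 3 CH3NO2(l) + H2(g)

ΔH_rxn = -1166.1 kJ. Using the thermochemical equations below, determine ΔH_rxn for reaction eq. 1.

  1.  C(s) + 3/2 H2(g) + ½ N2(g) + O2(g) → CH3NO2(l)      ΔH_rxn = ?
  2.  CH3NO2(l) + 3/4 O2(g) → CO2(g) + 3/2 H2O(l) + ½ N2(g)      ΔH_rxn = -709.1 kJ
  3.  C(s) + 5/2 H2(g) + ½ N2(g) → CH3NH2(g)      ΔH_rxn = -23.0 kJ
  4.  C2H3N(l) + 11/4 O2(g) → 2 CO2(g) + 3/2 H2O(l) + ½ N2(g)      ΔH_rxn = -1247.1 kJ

eq. 1 as written: contributes x
eq. 2 reversed and × 2: (-2)·(-709.1) = +1418.2 kJ
eq. 3 reversed: +23.0 kJ
eq. 4 × 2: (2)·(-1247.1) = -2494.2 kJ
-1166.1 = (+1418.2) + (+23.0) + (-2494.2) + x
x = (-1166.1 − (-1053.0)) / (1) = -113.1 kJ

ΔH_rxn = -113.1 kJ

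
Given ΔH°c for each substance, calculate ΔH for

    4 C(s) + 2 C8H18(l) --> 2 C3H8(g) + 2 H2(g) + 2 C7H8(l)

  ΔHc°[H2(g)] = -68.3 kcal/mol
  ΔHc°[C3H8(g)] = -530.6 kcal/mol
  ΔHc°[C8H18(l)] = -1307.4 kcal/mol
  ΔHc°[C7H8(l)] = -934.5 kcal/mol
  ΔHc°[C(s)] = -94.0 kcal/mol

Using ΔH = Σ nΔHc°(reactants) − Σ nΔHc°(products):
= [4·(-94.0) + 2·(-1307.4)] − [2·(-530.6) + 2·(-68.3) + 2·(-934.5)]
= 76.0 kcal/mol

ΔH = 76.0 kcal/mol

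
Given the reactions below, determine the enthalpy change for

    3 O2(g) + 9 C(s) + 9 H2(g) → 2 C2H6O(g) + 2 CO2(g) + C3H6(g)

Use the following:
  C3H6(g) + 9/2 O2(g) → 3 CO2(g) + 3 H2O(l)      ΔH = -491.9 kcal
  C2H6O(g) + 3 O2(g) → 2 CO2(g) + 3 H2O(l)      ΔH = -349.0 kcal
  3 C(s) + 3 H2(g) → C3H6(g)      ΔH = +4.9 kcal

ΔH = -271.1 kcal

equation 1 × 2: (2)·(-491.9) = -983.8 kcal
equation 2 reversed and × 2 (reverse to put C2H6O(g) on the product side; scale by 2 for the 2 C2H6O(g)): (-2)·(-349.0) = +698.0 kcal
equation 3 × 3 (×3 to match 9 C(s) in the target): (3)·(+4.9) = +14.7 kcal
Combining the equations, ΔH = (2)·(-491.9) + (-2)·(-349.0) + (3)·(+4.9) = -271.1 kcal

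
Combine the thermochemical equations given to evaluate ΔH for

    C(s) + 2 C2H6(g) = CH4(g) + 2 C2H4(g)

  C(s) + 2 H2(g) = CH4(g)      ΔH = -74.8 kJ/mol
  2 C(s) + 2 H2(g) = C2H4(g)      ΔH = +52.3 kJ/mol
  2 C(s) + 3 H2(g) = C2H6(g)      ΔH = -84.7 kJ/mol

ΔH = 199.2 kJ/mol

equation 1 as written (CH4(g) already on the product side): -74.8 kJ/mol
equation 2 × 2 (×2 to match 2 C2H4(g) in the target): (2)·(+52.3) = +104.6 kJ/mol
equation 3 reversed and × 2 (C2H6(g) must end up as a reactant; ×2 to match 2 C2H6(g) in the target): (-2)·(-84.7) = +169.4 kJ/mol
Since enthalpy is a state function, ΔH = (1)·(-74.8) + (2)·(+52.3) + (-2)·(-84.7) = 199.2 kJ/mol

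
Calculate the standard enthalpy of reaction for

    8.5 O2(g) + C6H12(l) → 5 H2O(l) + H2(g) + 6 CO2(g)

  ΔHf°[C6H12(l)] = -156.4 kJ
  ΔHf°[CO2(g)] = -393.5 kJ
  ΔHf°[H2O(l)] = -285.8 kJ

Products: 5·(-285.8) + 1·(+0.0) + 6·(-393.5) = -3790.0
Reactants: 17/2·(+0.0) + 1·(-156.4) = -156.4
ΔH°rxn = (-3790.0) − (-156.4) = -3633.6 kJ

ΔH°rxn = -3633.6 kJ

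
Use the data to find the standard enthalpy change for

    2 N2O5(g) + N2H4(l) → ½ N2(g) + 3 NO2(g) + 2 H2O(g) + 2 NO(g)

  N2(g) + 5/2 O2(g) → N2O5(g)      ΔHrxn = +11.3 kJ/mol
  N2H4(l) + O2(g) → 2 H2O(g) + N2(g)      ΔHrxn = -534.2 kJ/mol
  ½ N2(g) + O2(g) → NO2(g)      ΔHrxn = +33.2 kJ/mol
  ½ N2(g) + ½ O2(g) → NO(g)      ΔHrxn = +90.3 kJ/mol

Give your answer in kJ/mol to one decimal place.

ΔHrxn = -276.6 kJ/mol

equation 1 reversed and × 2 (N2O5(g) must end up as a reactant; scale by 2 for the 2 N2O5(g)): (-2)·(+11.3) = -22.6 kJ/mol
equation 2 as written (N2H4(l) already on the reactant side): -534.2 kJ/mol
equation 3 × 3 (scale by 3 for the 3 NO2(g)): (3)·(+33.2) = +99.6 kJ/mol
equation 4 × 2 (×2 to match 2 NO(g) in the target): (2)·(+90.3) = +180.6 kJ/mol
By Hess's law, ΔHrxn = (-22.6) + (-534.2) + (+99.6) + (+180.6) = -276.6 kJ/mol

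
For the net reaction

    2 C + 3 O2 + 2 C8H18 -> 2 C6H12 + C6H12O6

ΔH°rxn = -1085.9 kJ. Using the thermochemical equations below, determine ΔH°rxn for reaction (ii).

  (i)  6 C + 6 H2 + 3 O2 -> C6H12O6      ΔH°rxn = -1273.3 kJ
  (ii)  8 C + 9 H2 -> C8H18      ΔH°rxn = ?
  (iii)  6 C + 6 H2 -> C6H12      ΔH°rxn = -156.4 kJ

(i) as written: -1273.3 kJ
(ii) reversed and × 2: contributes −2·x
(iii) × 2: (2)·(-156.4) = -312.8 kJ
-1085.9 = (-1273.3) + (-312.8) − 2·x
x = (-1085.9 − (-1586.1)) / (-2) = -250.1 kJ

ΔH°rxn = -250.1 kJ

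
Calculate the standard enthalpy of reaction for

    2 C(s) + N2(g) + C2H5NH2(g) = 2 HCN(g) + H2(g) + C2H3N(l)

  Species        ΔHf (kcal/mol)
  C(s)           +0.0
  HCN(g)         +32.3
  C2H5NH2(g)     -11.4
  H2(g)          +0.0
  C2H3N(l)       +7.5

ΔH°rxn = Σ nΔHf°(products) − Σ nΔHf°(reactants).
Products: 2·(+32.3) + 1·(+0.0) + 1·(+7.5) = +72.1
Reactants: 2·(+0.0) + 1·(+0.0) + 1·(-11.4) = -11.4
ΔH_rxn = (+72.1) − (-11.4) = 83.5 kcal/mol

ΔH_rxn = 83.5 kcal/mol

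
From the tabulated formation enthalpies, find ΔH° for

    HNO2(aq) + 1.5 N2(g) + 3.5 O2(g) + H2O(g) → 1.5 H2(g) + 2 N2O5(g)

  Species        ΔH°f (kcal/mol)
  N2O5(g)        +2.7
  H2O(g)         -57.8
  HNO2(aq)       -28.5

ΔH°rxn = Σ nΔHf°(products) − Σ nΔHf°(reactants).
Products: 3/2·(+0.0) + 2·(+2.7) = +5.4
Reactants: 1·(-28.5) + 3/2·(+0.0) + 7/2·(+0.0) + 1·(-57.8) = -86.3
ΔH° = (+5.4) − (-86.3) = 91.7 kcal/mol

ΔH° = 91.7 kcal/mol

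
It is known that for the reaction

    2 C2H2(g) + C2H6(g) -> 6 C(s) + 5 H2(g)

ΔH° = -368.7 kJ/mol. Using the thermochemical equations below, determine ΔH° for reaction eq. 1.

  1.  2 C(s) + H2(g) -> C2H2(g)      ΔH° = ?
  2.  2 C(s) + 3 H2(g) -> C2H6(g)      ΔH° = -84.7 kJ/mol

eq. 1 reversed and × 2 (C2H2(g) must end up as a reactant; ×2 to match 2 C2H2(g) in the target): contributes −2·x
eq. 2 reversed (C2H6(g) must end up as a reactant): +84.7 kJ/mol
-368.7 = (+84.7) − 2·x
x = (-368.7 − (+84.7)) / (-2) = 226.7 kJ/mol

ΔH° = 226.7 kJ/mol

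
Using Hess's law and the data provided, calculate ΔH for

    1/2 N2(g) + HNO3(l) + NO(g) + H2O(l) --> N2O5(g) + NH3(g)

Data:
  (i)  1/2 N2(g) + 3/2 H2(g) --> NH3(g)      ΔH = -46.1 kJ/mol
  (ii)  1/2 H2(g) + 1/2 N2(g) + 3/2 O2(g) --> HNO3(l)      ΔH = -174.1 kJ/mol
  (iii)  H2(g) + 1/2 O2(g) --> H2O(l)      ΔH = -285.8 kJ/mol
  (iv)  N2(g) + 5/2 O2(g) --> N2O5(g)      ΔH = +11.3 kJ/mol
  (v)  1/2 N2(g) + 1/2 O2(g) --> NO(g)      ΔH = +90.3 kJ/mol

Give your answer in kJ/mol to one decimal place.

ΔH = 334.8 kJ/mol

(i) as written: -46.1 kJ/mol
(ii) reversed: +174.1 kJ/mol
(iii) reversed: +285.8 kJ/mol
(iv) as written: +11.3 kJ/mol
(v) reversed: -90.3 kJ/mol
ΔH = (-46.1) + (+174.1) + (+285.8) + (+11.3) + (-90.3) = 334.8 kJ/mol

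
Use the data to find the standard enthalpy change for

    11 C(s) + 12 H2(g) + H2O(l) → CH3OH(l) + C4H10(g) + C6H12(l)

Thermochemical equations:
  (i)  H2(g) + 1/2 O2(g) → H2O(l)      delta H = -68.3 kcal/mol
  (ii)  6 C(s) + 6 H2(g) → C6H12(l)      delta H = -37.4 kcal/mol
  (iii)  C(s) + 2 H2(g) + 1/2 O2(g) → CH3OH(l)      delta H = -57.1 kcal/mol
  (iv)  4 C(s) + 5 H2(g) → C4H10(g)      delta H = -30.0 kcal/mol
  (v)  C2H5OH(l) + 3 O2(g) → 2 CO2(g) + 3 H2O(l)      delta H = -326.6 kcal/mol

delta H = -56.2 kcal/mol

(i) reversed: +68.3 kcal/mol
(ii) as written: -37.4 kcal/mol
(iii) as written: -57.1 kcal/mol
(iv) as written: -30.0 kcal/mol
(v): not needed.
delta H = (+68.3) + (-37.4) + (-57.1) + (-30.0) = -56.2 kcal/mol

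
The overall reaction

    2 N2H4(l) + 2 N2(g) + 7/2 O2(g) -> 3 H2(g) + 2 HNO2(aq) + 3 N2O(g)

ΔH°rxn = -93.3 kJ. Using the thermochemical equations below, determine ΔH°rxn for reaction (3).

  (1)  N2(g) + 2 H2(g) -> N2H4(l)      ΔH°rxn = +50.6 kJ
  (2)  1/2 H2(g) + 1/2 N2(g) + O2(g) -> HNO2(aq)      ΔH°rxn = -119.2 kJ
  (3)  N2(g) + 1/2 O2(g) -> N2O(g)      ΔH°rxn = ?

ΔH°rxn = 82.1 kJ

(1) reversed and × 2: (-2)·(+50.6) = -101.2 kJ
(2) × 2: (2)·(-119.2) = -238.4 kJ
(3) × 3: contributes 3·x
-93.3 = (-101.2) + (-238.4) + 3·x
x = (-93.3 − (-339.6)) / (3) = 82.1 kJ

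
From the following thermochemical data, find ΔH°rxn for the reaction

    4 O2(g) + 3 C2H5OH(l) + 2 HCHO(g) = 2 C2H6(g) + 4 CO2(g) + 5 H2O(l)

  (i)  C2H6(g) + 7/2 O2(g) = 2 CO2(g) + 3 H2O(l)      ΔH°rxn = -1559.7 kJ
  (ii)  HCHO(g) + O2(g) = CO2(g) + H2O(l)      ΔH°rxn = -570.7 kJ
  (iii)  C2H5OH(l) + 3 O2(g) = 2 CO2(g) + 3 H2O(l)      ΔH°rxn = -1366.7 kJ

(i) reversed and × 2: (-2)·(-1559.7) = +3119.4 kJ
(ii) × 2: (2)·(-570.7) = -1141.4 kJ
(iii) × 3: (3)·(-1366.7) = -4100.1 kJ
ΔH°rxn = (-2)·(-1559.7) + (2)·(-570.7) + (3)·(-1366.7) = -2122.1 kJ

ΔH°rxn = -2122.1 kJ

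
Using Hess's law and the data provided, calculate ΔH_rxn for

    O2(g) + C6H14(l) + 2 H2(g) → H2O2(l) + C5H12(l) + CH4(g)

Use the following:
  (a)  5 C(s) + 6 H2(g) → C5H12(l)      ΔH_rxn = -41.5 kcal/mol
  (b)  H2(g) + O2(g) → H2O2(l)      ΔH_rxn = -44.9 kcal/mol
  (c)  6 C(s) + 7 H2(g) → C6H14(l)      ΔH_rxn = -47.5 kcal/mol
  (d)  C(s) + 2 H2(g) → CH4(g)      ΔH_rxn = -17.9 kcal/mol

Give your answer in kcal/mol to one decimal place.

(a) as written (C5H12(l) already on the product side): -41.5 kcal/mol
(b) as written (H2O2(l) already on the product side): -44.9 kcal/mol
(c) reversed (reverse to put C6H14(l) on the reactant side): +47.5 kcal/mol
(d) as written (CH4(g) already on the product side): -17.9 kcal/mol
ΔH_rxn = (1)·(-41.5) + (1)·(-44.9) + (-1)·(-47.5) + (1)·(-17.9) = -56.8 kcal/mol

ΔH_rxn = -56.8 kcal/mol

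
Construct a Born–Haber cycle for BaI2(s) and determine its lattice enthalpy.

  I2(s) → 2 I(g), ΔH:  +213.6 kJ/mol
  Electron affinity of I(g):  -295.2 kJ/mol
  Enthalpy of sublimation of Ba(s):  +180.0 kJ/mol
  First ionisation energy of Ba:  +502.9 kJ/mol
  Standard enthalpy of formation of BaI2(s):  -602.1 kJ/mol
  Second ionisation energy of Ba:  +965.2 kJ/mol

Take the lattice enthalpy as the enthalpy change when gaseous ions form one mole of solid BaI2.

U = -1873.4 kJ/mol

ΔHf° = 1·ΔHsub + 1·(ΣIE) + 1·D(I2) + 2·EA + U
-602.1 = 1·(+180.0) + 1·(+1468.1) + 1·(+213.6) + 2·(-295.2) + U
U = -602.1 − (+1271.3) = -1873.4 kJ/mol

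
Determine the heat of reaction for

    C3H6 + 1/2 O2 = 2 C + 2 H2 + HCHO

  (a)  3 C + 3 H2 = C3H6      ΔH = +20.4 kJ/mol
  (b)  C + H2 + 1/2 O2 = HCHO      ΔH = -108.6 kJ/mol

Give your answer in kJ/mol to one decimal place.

(a) reversed (C3H6 must end up as a reactant): -20.4 kJ/mol
(b) as written (HCHO already on the product side): -108.6 kJ/mol
ΔH = (-1)·(+20.4) + (1)·(-108.6) = -129.0 kJ/mol

ΔH = -129.0 kJ/mol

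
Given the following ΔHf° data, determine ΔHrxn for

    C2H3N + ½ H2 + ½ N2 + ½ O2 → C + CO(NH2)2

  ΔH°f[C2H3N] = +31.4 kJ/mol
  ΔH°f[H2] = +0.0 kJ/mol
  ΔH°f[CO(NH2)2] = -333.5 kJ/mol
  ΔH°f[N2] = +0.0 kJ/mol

ΔHrxn = -364.9 kJ/mol

Products: 1·(+0.0) + 1·(-333.5) = -333.5
Reactants: 1·(+31.4) + 1/2·(+0.0) + 1/2·(+0.0) + 1/2·(+0.0) = +31.4
ΔHrxn = (-333.5) − (+31.4) = -364.9 kJ/mol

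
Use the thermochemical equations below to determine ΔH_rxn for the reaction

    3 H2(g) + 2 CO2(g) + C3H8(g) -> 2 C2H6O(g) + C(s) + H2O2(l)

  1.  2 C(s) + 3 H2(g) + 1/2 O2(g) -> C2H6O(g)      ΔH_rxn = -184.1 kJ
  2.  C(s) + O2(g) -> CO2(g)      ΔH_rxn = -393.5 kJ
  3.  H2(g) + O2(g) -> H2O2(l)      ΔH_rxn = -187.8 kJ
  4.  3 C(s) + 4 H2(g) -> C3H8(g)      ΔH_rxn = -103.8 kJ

eq. 1 × 2 (scale by 2 for the 2 C2H6O(g)): (2)·(-184.1) = -368.2 kJ
eq. 2 reversed and × 2 (CO2(g) must end up as a reactant; ×2 to match 2 CO2(g) in the target): (-2)·(-393.5) = +787.0 kJ
eq. 3 as written (H2O2(l) already on the product side): -187.8 kJ
eq. 4 reversed (reverse to put C3H8(g) on the reactant side): +103.8 kJ
ΔH_rxn = (-368.2) + (+787.0) + (-187.8) + (+103.8) = 334.8 kJ

ΔH_rxn = 334.8 kJ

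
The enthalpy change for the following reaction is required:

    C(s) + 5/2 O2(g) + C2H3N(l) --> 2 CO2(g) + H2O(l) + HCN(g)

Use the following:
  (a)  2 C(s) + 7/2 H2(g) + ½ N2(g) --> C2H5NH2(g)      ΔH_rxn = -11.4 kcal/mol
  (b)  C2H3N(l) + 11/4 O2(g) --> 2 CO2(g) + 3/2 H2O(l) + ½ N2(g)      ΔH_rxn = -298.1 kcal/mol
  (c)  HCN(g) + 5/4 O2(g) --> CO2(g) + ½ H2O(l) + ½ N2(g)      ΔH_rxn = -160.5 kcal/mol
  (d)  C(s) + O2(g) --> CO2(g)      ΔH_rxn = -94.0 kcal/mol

(a): not needed.
(b) as written: -298.1 kcal/mol
(c) reversed: +160.5 kcal/mol
(d) as written: -94.0 kcal/mol
ΔH_rxn = (-298.1) + (+160.5) + (-94.0) = -231.6 kcal/mol

ΔH_rxn = -231.6 kcal/mol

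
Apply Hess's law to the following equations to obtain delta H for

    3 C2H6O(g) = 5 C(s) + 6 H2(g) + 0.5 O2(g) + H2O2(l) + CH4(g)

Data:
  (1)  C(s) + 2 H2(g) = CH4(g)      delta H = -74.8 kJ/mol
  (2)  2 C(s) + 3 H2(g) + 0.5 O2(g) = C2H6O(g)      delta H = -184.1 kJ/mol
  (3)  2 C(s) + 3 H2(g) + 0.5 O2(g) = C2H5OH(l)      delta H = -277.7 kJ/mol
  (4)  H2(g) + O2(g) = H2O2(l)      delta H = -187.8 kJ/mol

delta H = 289.7 kJ/mol

(1) as written (CH4(g) already on the product side): -74.8 kJ/mol
(2) reversed and × 3 (reverse to put C2H6O(g) on the reactant side; scale by 3 for the 3 C2H6O(g)): (-3)·(-184.1) = +552.3 kJ/mol
(3): not needed (C2H5OH(l) appears nowhere else).
(4) as written (H2O2(l) already on the product side): -187.8 kJ/mol
delta H = (-74.8) + (+552.3) + (-187.8) = 289.7 kJ/mol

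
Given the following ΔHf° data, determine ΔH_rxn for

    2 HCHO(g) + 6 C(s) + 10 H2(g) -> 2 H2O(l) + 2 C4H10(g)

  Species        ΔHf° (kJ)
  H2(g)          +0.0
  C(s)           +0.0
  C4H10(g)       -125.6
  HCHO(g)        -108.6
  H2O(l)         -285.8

ΔH_rxn = -605.6 kJ

Products: 2·(-285.8) + 2·(-125.6) = -822.8
Reactants: 2·(-108.6) + 6·(+0.0) + 10·(+0.0) = -217.2
ΔH_rxn = (-822.8) − (-217.2) = -605.6 kJ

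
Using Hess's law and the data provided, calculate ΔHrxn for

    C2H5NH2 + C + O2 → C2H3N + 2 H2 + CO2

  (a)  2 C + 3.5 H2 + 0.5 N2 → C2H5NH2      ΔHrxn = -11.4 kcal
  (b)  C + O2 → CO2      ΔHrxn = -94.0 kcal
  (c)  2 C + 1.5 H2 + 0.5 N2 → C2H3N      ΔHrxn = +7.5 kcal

(a) reversed (reverse to put C2H5NH2 on the reactant side): +11.4 kcal
(b) as written (CO2 already on the product side): -94.0 kcal
(c) as written (C2H3N already on the product side): +7.5 kcal
ΔHrxn = (-1)·(-11.4) + (1)·(-94.0) + (1)·(+7.5) = -75.1 kcal

ΔHrxn = -75.1 kcal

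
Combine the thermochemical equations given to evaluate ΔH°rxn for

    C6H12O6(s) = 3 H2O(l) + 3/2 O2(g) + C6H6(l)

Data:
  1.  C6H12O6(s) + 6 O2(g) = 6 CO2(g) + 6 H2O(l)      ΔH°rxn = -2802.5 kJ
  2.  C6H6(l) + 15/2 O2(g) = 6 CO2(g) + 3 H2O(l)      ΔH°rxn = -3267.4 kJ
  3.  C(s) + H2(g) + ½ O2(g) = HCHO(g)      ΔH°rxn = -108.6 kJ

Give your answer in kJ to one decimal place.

eq. 1 as written: -2802.5 kJ
eq. 2 reversed: +3267.4 kJ
eq. 3: not needed.
Since enthalpy is a state function, ΔH°rxn = (1)·(-2802.5) + (-1)·(-3267.4) = 464.9 kJ

ΔH°rxn = 464.9 kJ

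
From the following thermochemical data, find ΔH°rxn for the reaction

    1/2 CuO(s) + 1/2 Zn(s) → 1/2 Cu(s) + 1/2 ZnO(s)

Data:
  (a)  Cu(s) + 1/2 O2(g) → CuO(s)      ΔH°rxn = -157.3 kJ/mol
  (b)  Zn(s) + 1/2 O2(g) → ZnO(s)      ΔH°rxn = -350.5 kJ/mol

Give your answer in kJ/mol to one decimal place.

ΔH°rxn = -96.6 kJ/mol

(a) reversed and × 1/2: (-1/2)·(-157.3) = +78.65 kJ/mol
(b) × 1/2: (1/2)·(-350.5) = -175.25 kJ/mol
ΔH°rxn = (+78.65) + (-175.25) = -96.6 kJ/mol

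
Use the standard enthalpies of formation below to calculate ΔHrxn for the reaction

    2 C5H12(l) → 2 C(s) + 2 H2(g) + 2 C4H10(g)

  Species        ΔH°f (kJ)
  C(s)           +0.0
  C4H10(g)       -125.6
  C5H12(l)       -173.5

ΔH°rxn = Σ nΔHf°(products) − Σ nΔHf°(reactants).
Products: 2·(+0.0) + 2·(+0.0) + 2·(-125.6) = -251.2
Reactants: 2·(-173.5) = -347.0
ΔHrxn = (-251.2) − (-347.0) = 95.8 kJ

ΔHrxn = 95.8 kJ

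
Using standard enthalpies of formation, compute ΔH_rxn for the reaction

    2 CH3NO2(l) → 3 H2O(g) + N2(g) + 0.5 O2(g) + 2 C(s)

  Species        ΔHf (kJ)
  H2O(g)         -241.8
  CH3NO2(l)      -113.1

ΔH_rxn = -499.2 kJ

ΔH°rxn = Σ nΔHf°(products) − Σ nΔHf°(reactants).
Products: 3·(-241.8) + 1·(+0.0) + 1/2·(+0.0) + 2·(+0.0) = -725.4
Reactants: 2·(-113.1) = -226.2
ΔH_rxn = (-725.4) − (-226.2) = -499.2 kJ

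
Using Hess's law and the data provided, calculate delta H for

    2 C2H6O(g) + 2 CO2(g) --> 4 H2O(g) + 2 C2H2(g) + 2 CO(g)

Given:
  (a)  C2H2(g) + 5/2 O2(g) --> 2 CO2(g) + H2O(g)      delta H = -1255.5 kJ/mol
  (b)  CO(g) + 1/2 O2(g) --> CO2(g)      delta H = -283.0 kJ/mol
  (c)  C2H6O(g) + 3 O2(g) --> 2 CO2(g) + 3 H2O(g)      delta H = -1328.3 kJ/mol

(a) reversed and × 2: (-2)·(-1255.5) = +2511.0 kJ/mol
(b) reversed and × 2: (-2)·(-283.0) = +566.0 kJ/mol
(c) × 2: (2)·(-1328.3) = -2656.6 kJ/mol
Summing the manipulated equations, delta H = (-2)·(-1255.5) + (-2)·(-283.0) + (2)·(-1328.3) = 420.4 kJ/mol

delta H = 420.4 kJ/mol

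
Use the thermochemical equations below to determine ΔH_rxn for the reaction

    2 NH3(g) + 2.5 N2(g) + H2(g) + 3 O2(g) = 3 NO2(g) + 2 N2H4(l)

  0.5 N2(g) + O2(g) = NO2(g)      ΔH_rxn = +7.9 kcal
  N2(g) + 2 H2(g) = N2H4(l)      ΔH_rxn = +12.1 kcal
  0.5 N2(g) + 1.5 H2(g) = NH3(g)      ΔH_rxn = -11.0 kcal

equation 1 × 3: (3)·(+7.9) = +23.7 kcal
equation 2 × 2: (2)·(+12.1) = +24.2 kcal
equation 3 reversed and × 2: (-2)·(-11.0) = +22.0 kcal
Combining the equations, ΔH_rxn = (+23.7) + (+24.2) + (+22.0) = 69.9 kcal

ΔH_rxn = 69.9 kcal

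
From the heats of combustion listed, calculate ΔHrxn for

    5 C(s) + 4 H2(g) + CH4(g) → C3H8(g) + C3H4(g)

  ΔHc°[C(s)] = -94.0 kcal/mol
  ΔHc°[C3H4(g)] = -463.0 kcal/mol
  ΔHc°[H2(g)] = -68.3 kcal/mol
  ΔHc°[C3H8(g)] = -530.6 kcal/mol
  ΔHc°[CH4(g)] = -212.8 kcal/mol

ΔHrxn = 37.6 kcal/mol

Using ΔH = Σ nΔHc°(reactants) − Σ nΔHc°(products):
= [5·(-94.0) + 4·(-68.3) + 1·(-212.8)] − [1·(-530.6) + 1·(-463.0)]
= 37.6 kcal/mol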